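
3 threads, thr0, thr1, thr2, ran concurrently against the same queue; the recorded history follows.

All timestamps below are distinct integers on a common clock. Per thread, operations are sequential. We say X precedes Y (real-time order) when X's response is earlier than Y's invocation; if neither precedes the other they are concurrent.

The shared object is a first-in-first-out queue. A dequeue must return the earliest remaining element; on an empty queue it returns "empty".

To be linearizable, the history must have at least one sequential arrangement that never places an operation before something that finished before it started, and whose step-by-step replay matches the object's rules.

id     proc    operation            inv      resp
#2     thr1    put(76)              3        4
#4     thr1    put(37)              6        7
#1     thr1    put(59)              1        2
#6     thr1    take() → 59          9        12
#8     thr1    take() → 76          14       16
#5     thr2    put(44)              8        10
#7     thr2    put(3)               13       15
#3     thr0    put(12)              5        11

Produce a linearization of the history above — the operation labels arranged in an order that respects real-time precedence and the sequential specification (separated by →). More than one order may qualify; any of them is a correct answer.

#1 → #2 → #3 → #4 → #5 → #6 → #7 → #8

step 1: #1 put(59) — queue <59>
step 2: #2 put(76) — queue <59,76>
step 3: #3 put(12) — queue <59,76,12>
step 4: #4 put(37) — queue <59,76,12,37>
step 5: #5 put(44) — queue <59,76,12,37,44>
step 6: #6 take() → 59 — queue <76,12,37,44>
step 7: #7 put(3) — queue <76,12,37,44,3>
step 8: #8 take() → 76 — queue <12,37,44,3>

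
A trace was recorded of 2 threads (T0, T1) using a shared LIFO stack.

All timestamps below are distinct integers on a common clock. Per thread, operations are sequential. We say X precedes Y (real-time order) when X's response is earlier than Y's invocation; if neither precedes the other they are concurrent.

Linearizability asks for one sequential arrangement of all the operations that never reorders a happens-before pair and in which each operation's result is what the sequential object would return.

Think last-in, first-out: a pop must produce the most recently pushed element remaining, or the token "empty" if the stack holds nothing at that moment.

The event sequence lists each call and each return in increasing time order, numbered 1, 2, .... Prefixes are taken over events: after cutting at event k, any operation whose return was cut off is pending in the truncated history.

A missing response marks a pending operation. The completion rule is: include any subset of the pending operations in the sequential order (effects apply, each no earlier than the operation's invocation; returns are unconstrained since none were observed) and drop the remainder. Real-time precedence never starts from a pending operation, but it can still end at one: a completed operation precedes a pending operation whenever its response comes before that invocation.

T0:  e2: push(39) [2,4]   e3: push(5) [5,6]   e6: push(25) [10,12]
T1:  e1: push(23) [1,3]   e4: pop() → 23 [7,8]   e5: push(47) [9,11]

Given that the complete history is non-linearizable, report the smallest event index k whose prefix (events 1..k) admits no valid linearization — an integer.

a valid linearization of events 1..7 exists, for instance e1, e2, e3:
1. e1 push(23), leaving stack <23>
2. e2 push(39), leaving stack <23,39>
3. e3 push(5), leaving stack <23,39,5>
event 8 — e4's response, time 8 — after it, nothing linearizes
sample order e1, e2, e3, e4 stalls at step 4 — e4 pop() → 23 has no legal effect
sample order e2, e1, e3, e4 stalls at step 4 — e4 pop() → 23 has no legal effect

8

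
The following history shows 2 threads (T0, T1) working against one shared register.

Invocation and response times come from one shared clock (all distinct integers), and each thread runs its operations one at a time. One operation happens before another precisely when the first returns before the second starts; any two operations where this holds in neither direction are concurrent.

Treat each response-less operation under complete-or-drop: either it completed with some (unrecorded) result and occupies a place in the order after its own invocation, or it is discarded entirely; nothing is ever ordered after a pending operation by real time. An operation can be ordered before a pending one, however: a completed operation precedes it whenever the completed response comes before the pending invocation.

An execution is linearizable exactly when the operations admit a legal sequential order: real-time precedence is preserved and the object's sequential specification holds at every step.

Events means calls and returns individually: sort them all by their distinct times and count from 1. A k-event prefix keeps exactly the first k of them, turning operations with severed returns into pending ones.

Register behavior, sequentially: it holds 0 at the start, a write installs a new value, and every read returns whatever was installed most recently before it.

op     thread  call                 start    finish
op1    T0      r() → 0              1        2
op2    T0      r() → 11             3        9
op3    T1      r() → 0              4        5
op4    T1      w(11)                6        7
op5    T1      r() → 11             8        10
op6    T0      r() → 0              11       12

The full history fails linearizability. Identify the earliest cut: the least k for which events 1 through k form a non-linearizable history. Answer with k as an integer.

12

events 1..11 are linearizable, e.g. via op1, op3, op4, op2, op5:
step 1: op1 r() → 0 — value 0
step 2: op3 r() → 0 — value 0
step 3: op4 w(11) — value 11
step 4: op2 r() → 11 — value 11
step 5: op5 r() → 11 — value 11
include event 12 — op6 responding at 12 — and every candidate order breaks
sample order op1, op2, op3, op4, op5, op6 stalls at step 2 — op2 r() → 11 has no legal effect
sample order op1, op3, op2, op4, op5, op6 stalls at step 3 — op2 r() → 11 has no legal effect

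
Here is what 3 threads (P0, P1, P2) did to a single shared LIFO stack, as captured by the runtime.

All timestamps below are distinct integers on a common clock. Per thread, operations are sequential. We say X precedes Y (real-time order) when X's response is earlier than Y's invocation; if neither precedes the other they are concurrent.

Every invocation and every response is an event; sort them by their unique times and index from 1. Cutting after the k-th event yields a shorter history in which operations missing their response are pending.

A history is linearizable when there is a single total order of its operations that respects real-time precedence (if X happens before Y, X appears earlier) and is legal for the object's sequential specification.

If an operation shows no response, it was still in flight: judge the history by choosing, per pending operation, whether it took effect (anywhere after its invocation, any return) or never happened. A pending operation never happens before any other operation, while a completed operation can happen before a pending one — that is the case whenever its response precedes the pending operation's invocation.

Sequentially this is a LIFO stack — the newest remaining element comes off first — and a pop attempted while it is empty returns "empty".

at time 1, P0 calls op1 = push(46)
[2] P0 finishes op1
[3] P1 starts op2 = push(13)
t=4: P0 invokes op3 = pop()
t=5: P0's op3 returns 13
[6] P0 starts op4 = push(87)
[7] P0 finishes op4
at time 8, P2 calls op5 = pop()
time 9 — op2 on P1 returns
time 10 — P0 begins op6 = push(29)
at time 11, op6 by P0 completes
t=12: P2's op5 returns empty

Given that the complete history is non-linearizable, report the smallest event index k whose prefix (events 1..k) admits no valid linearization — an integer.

events 1..11 are linearizable; a witness order is op1, op2, op3, op4, op5, op6:
1. op1 push(46), leaving stack <46>
2. op2 push(13), leaving stack <46,13>
3. op3 pop() → 13, leaving stack <46>
4. op4 push(87), leaving stack <46,87>
5. op5 pop() (pending, included), leaving stack <46>
6. op6 push(29), leaving stack <46,29>
at event 12 (op5's time-12 response) nothing linearizes any more
for example op1, op2, op3, op4, op5, op6 fails at step 5: op5 pop() → empty is not legal there
for example op1, op2, op3, op4, op6, op5 fails at step 6: op5 pop() → empty is not legal there

12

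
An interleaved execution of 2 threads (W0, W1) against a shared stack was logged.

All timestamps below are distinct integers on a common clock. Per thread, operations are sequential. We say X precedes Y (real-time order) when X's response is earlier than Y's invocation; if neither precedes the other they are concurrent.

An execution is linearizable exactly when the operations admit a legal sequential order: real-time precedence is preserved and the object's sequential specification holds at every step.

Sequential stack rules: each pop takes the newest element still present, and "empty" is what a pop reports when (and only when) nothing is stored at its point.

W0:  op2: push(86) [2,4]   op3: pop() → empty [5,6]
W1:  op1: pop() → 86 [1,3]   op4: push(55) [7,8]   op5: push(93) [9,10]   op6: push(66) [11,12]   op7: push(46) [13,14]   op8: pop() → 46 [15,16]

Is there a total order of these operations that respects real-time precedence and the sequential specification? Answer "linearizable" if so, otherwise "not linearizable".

linearizable

a witness: op2, op1, op3, op4, op5, op6, op7, op8
1. op2 push(86), leaving stack <86>
2. op1 pop() → 86, leaving stack <>
3. op3 pop() → empty, leaving stack <>
4. op4 push(55), leaving stack <55>
5. op5 push(93), leaving stack <55,93>
6. op6 push(66), leaving stack <55,93,66>
7. op7 push(46), leaving stack <55,93,66,46>
8. op8 pop() → 46, leaving stack <55,93,66>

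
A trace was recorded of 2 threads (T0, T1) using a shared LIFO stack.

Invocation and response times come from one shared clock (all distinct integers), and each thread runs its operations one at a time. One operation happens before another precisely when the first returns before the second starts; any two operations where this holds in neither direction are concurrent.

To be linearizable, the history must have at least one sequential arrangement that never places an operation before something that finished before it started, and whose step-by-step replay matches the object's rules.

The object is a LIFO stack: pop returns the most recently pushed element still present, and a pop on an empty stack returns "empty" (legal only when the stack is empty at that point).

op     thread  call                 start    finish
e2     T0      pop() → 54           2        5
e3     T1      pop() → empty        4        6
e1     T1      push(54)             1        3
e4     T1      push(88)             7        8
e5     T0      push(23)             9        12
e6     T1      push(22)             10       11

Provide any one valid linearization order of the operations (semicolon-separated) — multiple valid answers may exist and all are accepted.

e1; e2; e3; e4; e5; e6

after step 1 (e1 push(54)): stack <54>
after step 2 (e2 pop() → 54): stack <>
after step 3 (e3 pop() → empty): stack <>
after step 4 (e4 push(88)): stack <88>
after step 5 (e5 push(23)): stack <88,23>
after step 6 (e6 push(22)): stack <88,23,22>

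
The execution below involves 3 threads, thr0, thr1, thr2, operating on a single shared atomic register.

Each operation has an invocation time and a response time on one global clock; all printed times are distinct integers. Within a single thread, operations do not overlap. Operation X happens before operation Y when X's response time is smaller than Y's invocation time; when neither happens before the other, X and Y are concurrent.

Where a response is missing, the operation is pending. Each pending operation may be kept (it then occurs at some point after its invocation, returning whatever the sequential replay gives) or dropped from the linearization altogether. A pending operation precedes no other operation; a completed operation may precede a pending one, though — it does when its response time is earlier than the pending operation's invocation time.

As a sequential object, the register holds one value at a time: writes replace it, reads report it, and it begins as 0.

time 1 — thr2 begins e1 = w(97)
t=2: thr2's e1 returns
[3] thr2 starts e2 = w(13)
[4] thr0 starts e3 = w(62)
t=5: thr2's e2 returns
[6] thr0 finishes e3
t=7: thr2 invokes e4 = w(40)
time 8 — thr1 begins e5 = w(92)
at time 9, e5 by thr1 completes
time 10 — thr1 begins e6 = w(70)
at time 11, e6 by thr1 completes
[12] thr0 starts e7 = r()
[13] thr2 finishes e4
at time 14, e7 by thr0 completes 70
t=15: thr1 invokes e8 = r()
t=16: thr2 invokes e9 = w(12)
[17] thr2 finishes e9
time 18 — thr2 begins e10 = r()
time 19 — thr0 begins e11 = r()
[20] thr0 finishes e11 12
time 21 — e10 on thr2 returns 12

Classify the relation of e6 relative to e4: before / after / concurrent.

concurrent

e6 spans [10,11], e4 spans [7,13]
the intervals overlap in both directions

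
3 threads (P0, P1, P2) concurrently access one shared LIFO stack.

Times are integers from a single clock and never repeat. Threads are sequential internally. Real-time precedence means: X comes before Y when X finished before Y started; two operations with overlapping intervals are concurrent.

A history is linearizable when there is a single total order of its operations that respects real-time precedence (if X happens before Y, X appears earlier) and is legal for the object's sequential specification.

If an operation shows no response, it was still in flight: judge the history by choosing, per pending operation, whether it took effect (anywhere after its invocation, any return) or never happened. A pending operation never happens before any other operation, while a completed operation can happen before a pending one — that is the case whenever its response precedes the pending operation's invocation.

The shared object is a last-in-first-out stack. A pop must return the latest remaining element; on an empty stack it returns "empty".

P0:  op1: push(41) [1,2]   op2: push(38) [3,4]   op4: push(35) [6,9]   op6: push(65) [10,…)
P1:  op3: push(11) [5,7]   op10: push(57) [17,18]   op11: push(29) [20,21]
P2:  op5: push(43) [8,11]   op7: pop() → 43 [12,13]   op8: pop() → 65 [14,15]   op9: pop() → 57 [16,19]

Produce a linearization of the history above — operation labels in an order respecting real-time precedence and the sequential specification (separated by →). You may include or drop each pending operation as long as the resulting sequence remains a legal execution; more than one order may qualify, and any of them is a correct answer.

step 1: op1 push(41) — stack <41>
step 2: op2 push(38) — stack <41,38>
step 3: op3 push(11) — stack <41,38,11>
step 4: op4 push(35) — stack <41,38,11,35>
step 5: op5 push(43) — stack <41,38,11,35,43>
step 6: op7 pop() → 43 — stack <41,38,11,35>
step 7: op6 push(65) (pending, included) — stack <41,38,11,35,65>
step 8: op8 pop() → 65 — stack <41,38,11,35>
step 9: op10 push(57) — stack <41,38,11,35,57>
step 10: op9 pop() → 57 — stack <41,38,11,35>
step 11: op11 push(29) — stack <41,38,11,35,29>

op1 → op2 → op3 → op4 → op5 → op7 → op6 → op8 → op10 → op9 → op11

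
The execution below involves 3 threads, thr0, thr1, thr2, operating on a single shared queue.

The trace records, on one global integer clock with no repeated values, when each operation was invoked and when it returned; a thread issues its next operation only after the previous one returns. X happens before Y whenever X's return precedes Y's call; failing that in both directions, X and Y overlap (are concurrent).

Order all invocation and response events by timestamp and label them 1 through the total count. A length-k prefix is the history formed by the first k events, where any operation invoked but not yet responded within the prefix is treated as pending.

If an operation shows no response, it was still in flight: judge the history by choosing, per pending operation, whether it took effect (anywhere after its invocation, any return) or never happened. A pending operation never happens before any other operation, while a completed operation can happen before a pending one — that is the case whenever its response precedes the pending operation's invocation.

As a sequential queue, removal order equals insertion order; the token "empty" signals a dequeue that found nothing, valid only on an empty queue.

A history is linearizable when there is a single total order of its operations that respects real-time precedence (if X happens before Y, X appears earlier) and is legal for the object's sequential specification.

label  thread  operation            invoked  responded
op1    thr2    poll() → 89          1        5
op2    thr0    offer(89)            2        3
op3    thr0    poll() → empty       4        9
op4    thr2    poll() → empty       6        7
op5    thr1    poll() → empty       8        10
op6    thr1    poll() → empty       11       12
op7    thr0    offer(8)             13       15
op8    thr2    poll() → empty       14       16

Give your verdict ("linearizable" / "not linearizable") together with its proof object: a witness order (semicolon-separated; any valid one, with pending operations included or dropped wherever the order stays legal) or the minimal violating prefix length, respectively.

step 1: op2 offer(89) — queue <89>
step 2: op1 poll() → 89 — queue <>
step 3: op3 poll() → empty — queue <>
step 4: op4 poll() → empty — queue <>
step 5: op5 poll() → empty — queue <>
step 6: op6 poll() → empty — queue <>
step 7: op8 poll() → empty — queue <>
step 8: op7 offer(8) — queue <8>

linearizable — witness: op2; op1; op3; op4; op5; op6; op8; op7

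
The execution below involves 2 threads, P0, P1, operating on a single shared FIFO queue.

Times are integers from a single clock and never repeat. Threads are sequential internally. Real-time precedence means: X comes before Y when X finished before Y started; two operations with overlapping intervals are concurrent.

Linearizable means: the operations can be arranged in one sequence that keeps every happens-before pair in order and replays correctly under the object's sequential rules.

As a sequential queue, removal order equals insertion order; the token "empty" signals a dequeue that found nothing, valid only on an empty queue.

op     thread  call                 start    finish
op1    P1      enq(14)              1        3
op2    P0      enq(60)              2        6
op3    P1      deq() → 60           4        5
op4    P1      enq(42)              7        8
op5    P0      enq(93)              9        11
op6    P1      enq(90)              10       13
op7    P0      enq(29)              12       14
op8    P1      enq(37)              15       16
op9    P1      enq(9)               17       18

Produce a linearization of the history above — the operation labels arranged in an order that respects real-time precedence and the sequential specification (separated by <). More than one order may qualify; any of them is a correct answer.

op2 < op1 < op3 < op4 < op5 < op6 < op7 < op8 < op9

1. op2 enq(60), leaving queue <60>
2. op1 enq(14), leaving queue <60,14>
3. op3 deq() → 60, leaving queue <14>
4. op4 enq(42), leaving queue <14,42>
5. op5 enq(93), leaving queue <14,42,93>
6. op6 enq(90), leaving queue <14,42,93,90>
7. op7 enq(29), leaving queue <14,42,93,90,29>
8. op8 enq(37), leaving queue <14,42,93,90,29,37>
9. op9 enq(9), leaving queue <14,42,93,90,29,37,9>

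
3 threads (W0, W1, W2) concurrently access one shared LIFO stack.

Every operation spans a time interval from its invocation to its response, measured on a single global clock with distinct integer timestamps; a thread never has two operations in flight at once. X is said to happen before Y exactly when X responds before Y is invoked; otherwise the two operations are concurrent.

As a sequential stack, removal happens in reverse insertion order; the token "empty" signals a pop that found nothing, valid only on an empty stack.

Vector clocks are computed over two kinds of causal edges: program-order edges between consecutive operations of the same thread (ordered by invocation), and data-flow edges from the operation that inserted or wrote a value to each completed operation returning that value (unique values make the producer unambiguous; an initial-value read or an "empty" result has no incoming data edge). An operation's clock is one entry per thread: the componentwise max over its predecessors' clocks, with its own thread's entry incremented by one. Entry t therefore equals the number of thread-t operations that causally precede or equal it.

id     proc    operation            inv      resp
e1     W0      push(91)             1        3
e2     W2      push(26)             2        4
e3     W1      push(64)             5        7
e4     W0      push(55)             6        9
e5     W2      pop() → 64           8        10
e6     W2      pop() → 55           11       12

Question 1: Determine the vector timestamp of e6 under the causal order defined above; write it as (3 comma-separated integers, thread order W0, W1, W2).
root op e2, invoked 2: fresh clock plus W2's own tick → (0, 0, 1)
root op e3, invoked 5: fresh clock plus W1's own tick → (0, 1, 0)
root op e1, invoked 1: fresh clock plus W0's own tick → (1, 0, 0)
from VC(e1)=(1, 0, 0), e4 (invoked 6) maxes components and bumps W0 → (2, 0, 0)
from VC(e2)=(0, 0, 1), VC(e3)=(0, 1, 0), e5 (invoked 8) maxes components and bumps W2 → (0, 1, 2)
from VC(e4)=(2, 0, 0), VC(e5)=(0, 1, 2), e6 (invoked 11) maxes components and bumps W2 → (2, 1, 3)
target: VC(e6) = (2, 1, 3)

(2, 1, 3)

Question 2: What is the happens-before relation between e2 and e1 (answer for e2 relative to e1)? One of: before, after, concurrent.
e2 spans [2,4], e1 spans [1,3]
the intervals overlap in both directions

concurrent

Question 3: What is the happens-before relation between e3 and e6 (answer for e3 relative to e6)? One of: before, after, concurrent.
e3 spans [5,7], e6 spans [11,12]
resp(e3)=7 < inv(e6)=11

before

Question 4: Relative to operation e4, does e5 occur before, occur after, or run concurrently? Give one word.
e5 spans [8,10], e4 spans [6,9]
the intervals overlap in both directions

concurrent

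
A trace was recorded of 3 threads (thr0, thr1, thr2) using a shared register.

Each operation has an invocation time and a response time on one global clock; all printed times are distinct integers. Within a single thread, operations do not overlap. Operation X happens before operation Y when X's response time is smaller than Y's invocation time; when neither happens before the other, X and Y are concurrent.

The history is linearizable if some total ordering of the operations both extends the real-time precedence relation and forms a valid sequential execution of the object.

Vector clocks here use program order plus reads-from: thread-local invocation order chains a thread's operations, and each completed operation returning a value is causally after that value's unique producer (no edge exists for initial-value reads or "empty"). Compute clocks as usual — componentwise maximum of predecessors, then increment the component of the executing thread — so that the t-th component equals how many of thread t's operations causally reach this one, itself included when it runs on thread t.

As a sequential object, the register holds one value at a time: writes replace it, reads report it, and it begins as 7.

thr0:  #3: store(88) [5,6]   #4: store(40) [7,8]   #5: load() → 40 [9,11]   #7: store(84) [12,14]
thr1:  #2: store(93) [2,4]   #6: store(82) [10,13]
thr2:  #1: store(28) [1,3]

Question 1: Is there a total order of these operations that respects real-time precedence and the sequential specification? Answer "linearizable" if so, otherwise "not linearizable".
one valid linearization: #1, #2, #3, #4, #5, #6, #7
after step 1 (#1 store(28)): value 28
after step 2 (#2 store(93)): value 93
after step 3 (#3 store(88)): value 88
after step 4 (#4 store(40)): value 40
after step 5 (#5 load() → 40): value 40
after step 6 (#6 store(82)): value 82
after step 7 (#7 store(84)): value 84

linearizable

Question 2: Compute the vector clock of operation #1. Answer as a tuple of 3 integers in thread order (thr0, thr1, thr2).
Answer: (0, 0, 1)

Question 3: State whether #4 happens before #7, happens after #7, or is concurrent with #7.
Answer: before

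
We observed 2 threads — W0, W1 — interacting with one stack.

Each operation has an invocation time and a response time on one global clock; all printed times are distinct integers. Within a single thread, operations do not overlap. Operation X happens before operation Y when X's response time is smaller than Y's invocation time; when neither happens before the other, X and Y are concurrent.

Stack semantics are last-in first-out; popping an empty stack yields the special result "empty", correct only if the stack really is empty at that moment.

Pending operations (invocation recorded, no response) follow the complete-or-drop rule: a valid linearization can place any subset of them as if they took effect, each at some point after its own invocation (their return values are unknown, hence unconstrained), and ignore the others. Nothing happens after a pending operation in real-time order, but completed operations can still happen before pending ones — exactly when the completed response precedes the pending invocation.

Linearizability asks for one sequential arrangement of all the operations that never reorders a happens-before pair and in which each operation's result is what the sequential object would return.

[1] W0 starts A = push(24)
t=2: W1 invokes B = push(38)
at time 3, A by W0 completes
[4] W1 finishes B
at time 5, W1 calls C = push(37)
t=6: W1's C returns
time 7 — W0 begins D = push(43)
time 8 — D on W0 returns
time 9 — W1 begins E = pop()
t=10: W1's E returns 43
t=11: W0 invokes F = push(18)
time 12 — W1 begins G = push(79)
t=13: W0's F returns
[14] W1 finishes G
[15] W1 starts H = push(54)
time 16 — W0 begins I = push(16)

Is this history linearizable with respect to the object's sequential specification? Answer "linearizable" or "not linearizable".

witness order: A, B, C, D, E, F, G
1. A push(24), leaving stack <24>
2. B push(38), leaving stack <24,38>
3. C push(37), leaving stack <24,38,37>
4. D push(43), leaving stack <24,38,37,43>
5. E pop() → 43, leaving stack <24,38,37>
6. F push(18), leaving stack <24,38,37,18>
7. G push(79), leaving stack <24,38,37,18,79>

linearizable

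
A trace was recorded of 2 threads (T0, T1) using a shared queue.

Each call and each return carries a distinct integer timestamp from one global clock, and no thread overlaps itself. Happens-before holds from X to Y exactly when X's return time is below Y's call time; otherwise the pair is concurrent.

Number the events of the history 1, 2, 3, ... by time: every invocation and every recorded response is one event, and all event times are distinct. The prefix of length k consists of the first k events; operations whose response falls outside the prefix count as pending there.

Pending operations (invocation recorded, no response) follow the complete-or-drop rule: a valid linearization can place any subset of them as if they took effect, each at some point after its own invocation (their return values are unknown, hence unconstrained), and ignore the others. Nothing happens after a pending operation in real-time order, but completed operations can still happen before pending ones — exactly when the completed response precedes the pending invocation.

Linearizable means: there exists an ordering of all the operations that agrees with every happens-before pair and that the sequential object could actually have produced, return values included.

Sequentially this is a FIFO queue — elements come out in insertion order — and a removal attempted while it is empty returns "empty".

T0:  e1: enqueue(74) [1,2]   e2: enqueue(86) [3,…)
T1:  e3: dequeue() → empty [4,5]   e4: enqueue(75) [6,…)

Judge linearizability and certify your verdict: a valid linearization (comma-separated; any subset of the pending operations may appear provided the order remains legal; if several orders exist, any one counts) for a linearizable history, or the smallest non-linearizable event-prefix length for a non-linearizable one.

not linearizable — minimal violating prefix: 5 events

already the first 5 events (up to e3's response at time 5) admit no linearization; the first 4 still do
exactly one order of the 2 completed ops respects real time; the queue replay fails
every completion of the 1 pending operation (e2) was checked; none linearizes
e.g. e1, e3 (pending dropped): illegal at step 2, since e3 dequeue() → empty cannot apply there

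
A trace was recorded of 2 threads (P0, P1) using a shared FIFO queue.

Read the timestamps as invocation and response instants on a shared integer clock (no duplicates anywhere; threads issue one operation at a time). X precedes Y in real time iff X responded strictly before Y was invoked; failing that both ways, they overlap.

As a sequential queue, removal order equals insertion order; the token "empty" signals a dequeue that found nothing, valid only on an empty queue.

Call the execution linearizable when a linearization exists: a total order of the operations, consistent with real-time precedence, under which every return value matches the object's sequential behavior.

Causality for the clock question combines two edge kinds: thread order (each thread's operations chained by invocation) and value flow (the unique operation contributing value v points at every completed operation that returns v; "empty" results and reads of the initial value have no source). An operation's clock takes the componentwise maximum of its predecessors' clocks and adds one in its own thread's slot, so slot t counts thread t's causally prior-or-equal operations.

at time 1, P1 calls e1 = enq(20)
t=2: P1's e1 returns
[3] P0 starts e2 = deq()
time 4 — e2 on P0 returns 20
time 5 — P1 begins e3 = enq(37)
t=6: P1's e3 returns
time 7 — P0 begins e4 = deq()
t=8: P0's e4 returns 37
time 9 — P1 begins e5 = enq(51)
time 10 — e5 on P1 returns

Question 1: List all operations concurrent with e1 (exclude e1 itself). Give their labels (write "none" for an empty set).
none

concurrent with e1 ([1,2]): every op whose interval crosses 1..2
e2 [3,4]: after
e3 [5,6]: after
e4 [7,8]: after
e5 [9,10]: after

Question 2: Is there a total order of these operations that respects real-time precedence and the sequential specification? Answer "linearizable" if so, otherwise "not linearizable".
linearizable

a witness: e1, e2, e3, e4, e5
step 1: e1 enq(20) — queue <20>
step 2: e2 deq() → 20 — queue <>
step 3: e3 enq(37) — queue <37>
step 4: e4 deq() → 37 — queue <>
step 5: e5 enq(51) — queue <51>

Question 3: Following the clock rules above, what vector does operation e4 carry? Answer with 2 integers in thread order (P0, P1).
(2, 2)

VC(e1, invoked at 1): no causal predecessors; +1 on P1 → (0, 1)
merge at e3 (invoked 5): VC(e1)=(0, 1), own-thread bump on P1 → (0, 2)
merge at e2 (invoked 3): VC(e1)=(0, 1), own-thread bump on P0 → (1, 1)
merge at e5 (invoked 9): VC(e3)=(0, 2), own-thread bump on P1 → (0, 3)
merge at e4 (invoked 7): VC(e2)=(1, 1), VC(e3)=(0, 2), own-thread bump on P0 → (2, 2)
target: VC(e4) = (2, 2)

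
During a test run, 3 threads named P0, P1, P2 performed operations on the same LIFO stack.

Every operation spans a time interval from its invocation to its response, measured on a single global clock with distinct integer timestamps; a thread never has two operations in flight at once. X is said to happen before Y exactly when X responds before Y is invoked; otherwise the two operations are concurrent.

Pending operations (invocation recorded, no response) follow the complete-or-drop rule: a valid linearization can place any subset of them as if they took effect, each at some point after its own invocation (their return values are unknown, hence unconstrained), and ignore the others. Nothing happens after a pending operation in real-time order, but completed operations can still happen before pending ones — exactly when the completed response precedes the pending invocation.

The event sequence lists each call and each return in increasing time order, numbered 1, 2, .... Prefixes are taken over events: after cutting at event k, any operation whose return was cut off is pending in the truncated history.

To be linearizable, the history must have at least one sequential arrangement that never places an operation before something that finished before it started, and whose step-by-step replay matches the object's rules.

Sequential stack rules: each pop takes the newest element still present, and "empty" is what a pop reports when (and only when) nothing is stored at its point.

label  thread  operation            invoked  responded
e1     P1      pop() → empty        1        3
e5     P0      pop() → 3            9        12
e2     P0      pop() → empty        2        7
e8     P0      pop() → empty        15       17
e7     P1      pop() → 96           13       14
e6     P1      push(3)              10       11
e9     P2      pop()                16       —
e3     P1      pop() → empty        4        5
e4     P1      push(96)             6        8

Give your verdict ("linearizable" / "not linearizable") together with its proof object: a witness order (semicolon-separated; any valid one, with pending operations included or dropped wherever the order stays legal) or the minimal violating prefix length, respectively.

linearizable — witness: e1; e2; e3; e4; e6; e5; e7; e8

1. e1 pop() → empty, leaving stack <>
2. e2 pop() → empty, leaving stack <>
3. e3 pop() → empty, leaving stack <>
4. e4 push(96), leaving stack <96>
5. e6 push(3), leaving stack <96,3>
6. e5 pop() → 3, leaving stack <96>
7. e7 pop() → 96, leaving stack <>
8. e8 pop() → empty, leaving stack <>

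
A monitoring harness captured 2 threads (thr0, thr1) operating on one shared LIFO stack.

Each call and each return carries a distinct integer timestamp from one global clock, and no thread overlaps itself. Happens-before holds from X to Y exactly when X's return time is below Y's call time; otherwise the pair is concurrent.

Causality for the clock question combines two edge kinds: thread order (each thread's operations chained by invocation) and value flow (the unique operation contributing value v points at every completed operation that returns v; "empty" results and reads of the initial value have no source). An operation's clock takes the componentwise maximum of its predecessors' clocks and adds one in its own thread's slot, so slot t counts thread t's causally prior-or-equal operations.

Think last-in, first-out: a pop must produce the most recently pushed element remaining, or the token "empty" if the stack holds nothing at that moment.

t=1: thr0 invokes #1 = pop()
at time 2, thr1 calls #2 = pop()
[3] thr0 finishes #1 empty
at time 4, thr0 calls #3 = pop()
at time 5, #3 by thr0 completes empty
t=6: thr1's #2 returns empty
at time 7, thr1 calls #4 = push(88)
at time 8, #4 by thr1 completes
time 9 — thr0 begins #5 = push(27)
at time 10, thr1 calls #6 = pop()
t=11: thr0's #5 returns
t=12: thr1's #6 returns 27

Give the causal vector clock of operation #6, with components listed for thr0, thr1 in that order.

(3, 3)

invoked at 2, #2 has no predecessors; its own thr1 bump gives (0, 1)
invoked at 1, #1 has no predecessors; its own thr0 bump gives (1, 0)
invoked at 7, #4 merges VC(#2)=(0, 1) and bumps thr1's slot → (0, 2)
invoked at 4, #3 merges VC(#1)=(1, 0) and bumps thr0's slot → (2, 0)
invoked at 9, #5 merges VC(#3)=(2, 0) and bumps thr0's slot → (3, 0)
invoked at 10, #6 merges VC(#4)=(0, 2), VC(#5)=(3, 0) and bumps thr1's slot → (3, 3)
target: VC(#6) = (3, 3)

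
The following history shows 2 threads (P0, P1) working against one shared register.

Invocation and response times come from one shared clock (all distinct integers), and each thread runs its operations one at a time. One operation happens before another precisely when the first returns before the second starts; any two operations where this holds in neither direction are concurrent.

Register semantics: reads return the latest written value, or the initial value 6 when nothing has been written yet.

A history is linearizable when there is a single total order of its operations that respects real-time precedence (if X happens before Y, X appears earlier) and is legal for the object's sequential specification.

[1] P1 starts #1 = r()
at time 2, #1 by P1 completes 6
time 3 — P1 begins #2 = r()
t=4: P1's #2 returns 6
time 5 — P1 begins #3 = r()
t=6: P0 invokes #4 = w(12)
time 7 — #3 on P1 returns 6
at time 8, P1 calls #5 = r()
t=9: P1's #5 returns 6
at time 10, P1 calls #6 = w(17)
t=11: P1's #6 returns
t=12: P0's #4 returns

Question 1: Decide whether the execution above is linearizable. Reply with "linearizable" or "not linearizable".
witness order: #1, #2, #3, #5, #4, #6
after step 1 (#1 r() → 6): value 6
after step 2 (#2 r() → 6): value 6
after step 3 (#3 r() → 6): value 6
after step 4 (#5 r() → 6): value 6
after step 5 (#4 w(12)): value 12
after step 6 (#6 w(17)): value 17

linearizable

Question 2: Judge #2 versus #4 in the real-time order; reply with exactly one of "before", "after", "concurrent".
Answer: before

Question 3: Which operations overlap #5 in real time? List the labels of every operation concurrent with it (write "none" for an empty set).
Answer: #4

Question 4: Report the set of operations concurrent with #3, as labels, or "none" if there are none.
Answer: #4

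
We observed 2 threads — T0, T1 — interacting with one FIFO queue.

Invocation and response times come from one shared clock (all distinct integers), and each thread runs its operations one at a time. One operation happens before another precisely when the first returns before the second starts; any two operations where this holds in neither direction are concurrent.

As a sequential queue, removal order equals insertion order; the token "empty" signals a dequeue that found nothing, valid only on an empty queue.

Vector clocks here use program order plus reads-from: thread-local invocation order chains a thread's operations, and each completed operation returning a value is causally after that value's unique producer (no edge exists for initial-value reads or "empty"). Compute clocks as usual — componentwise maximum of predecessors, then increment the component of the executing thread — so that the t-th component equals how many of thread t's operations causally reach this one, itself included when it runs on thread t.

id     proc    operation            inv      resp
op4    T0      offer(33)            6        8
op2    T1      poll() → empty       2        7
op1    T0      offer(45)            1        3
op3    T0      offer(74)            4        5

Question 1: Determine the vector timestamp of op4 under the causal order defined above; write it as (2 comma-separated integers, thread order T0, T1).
(3, 0)

invoked at 2, op2 has no predecessors; its own T1 bump gives (0, 1)
invoked at 1, op1 has no predecessors; its own T0 bump gives (1, 0)
merge at op3 (invoked 4): VC(op1)=(1, 0), own-thread bump on T0 → (2, 0)
merge at op4 (invoked 6): VC(op3)=(2, 0), own-thread bump on T0 → (3, 0)
target: VC(op4) = (3, 0)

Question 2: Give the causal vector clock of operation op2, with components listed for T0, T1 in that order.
(0, 1)

op2, invoked 2, has no incoming edges; only T1's bump applies → (0, 1)
op1, invoked 1, has no incoming edges; only T0's bump applies → (1, 0)
VC(op3, invoked at 4): max of VC(op1)=(1, 0), then +1 on thread T0 → (2, 0)
VC(op4, invoked at 6): max of VC(op3)=(2, 0), then +1 on thread T0 → (3, 0)
target: VC(op2) = (0, 1)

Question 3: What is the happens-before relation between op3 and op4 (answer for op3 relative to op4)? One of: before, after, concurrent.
before

op3 spans [4,5], op4 spans [6,8]
resp(op3)=5 < inv(op4)=6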